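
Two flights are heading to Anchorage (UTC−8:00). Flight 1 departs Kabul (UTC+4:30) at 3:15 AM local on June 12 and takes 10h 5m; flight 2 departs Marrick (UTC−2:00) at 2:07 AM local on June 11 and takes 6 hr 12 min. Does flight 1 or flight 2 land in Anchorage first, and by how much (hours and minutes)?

the second, by 22 hours 31 minutes

Flight 1 in UTC: 3:15 AM − 4:30 = 10:45 PM on Jun 11.
+10 hours and 5 minutes → arrive 8:50 AM UTC on Jun 12.
Flight 2 in UTC: 2:07 AM + 2:00 = 4:07 AM on Jun 11.
+6 hours and 12 minutes → arrive 10:19 AM UTC on Jun 11.
Flight 2 lands earlier by 22 hours 31 minutes.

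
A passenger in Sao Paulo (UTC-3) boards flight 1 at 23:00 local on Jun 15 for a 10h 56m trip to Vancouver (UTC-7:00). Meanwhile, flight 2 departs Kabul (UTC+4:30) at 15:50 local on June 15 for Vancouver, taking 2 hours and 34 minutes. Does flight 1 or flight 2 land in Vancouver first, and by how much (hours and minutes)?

Flight 1 in UTC: 23:00 + 3:00 = 02:00 on Jun 16.
+10 hours and 56 minutes → arrive 12:56 UTC on Jun 16.
Flight 2 in UTC: 15:50 − 4:30 = 11:20 on Jun 15.
+2 hours and 34 minutes → arrive 13:54 UTC on Jun 15.
Flight 2 lands earlier by 23 hours 2 minutes.

the second, by 23 hours 2 minutes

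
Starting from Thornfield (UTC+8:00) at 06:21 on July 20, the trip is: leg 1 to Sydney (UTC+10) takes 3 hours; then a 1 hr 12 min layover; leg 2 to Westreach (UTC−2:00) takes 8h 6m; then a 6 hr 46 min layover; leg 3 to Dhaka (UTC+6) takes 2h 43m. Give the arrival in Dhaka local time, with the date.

Convert departure to UTC: 06:21 − 8:00 = 22:21 UTC on Jul 19.
Add 3 hours leg 1 → 01:21 UTC (Jul 20).
Add 1 hour and 12 minutes layover in Sydney → 02:33 UTC.
Add 8 hours 6 minutes leg 2 → 10:39 UTC.
Add 6 hours and 46 minutes layover in Westreach → 17:25 UTC.
Add 2 hours 43 minutes leg 3 → 20:08 UTC.
Dhaka is UTC+6:00, so local arrival = 20:08 + 6:00 = 02:08 on Jul 21.

02:08 on Jul 21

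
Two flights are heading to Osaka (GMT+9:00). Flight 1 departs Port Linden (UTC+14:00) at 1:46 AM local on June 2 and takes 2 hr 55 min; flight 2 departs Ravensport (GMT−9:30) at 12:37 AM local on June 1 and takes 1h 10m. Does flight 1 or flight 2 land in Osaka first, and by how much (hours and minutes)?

the second, by 3 hours 24 minutes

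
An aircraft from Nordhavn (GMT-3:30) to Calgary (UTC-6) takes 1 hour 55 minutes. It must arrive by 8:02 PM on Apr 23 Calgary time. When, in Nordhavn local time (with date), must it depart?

8:37 PM on April 23

Target arrival in UTC: 8:02 PM + 6:00 = 2:02 AM on Apr 24.
Subtract 1 hour and 55 minutes → departure 12:07 AM UTC on Apr 24.
Nordhavn is UTC−3:30: 12:07 AM − 3:30 = 8:37 PM on Apr 23.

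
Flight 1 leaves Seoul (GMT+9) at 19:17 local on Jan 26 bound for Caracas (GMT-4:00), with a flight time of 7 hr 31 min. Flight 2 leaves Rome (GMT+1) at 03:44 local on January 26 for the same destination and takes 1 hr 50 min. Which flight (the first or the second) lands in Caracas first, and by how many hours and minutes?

the second, by 13 hours 14 minutes

Flight 1 in UTC: 19:17 − 9:00 = 10:17 on Jan 26.
+7 hours 31 minutes → arrive 17:48 UTC on Jan 26.
Flight 2 in UTC: 03:44 − 1:00 = 02:44 on Jan 26.
+1 hour and 50 minutes → arrive 04:34 UTC on Jan 26.
Flight 2 lands earlier by 13 hours 14 minutes.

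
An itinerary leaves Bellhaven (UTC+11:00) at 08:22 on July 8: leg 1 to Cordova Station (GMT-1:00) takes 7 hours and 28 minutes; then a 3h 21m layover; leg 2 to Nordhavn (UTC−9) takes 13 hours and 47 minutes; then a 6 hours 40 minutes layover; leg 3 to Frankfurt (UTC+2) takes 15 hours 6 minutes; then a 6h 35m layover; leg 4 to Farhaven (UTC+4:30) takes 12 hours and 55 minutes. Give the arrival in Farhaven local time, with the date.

Convert departure to UTC: 08:22 − 11:00 = 21:22 UTC on Jul 7.
Add 7 hours and 28 minutes leg 1 → 04:50 UTC (Jul 8).
Add 3 hours 21 minutes layover in Cordova Station → 08:11 UTC.
Add 13 hours 47 minutes leg 2 → 21:58 UTC.
Add 6 hours 40 minutes layover in Nordhavn → 04:38 UTC (Jul 9).
Add 15 hours and 6 minutes leg 3 → 19:44 UTC.
Add 6 hours 35 minutes layover in Frankfurt → 02:19 UTC (Jul 10).
Add 12 hours 55 minutes leg 4 → 15:14 UTC.
Farhaven is UTC+4:30, so local arrival = 15:14 + 4:30 = 19:44 on Jul 10.

19:44 on Jul 10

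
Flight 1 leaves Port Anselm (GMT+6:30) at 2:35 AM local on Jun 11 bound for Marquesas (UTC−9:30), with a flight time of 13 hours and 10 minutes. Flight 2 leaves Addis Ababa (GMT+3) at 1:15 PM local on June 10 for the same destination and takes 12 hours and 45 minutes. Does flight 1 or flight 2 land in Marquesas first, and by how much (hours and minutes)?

the second, by 10 hours 15 minutes

Flight 1 in UTC: 2:35 AM − 6:30 = 8:05 PM on Jun 10.
+13 hours 10 minutes → arrive 9:15 AM UTC on Jun 11.
Flight 2 in UTC: 1:15 PM − 3:00 = 10:15 AM on Jun 10.
+12 hours and 45 minutes → arrive 11:00 PM UTC on Jun 10.
Flight 2 lands earlier by 10 hours 15 minutes.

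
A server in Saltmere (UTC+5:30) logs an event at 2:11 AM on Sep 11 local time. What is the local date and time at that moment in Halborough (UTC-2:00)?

In UTC: 2:11 AM − 5:30 = 8:41 PM on Sep 10.
Halborough is UTC−2:00: 8:41 PM − 2:00 = 6:41 PM on Sep 10.

6:41 PM on Sep 10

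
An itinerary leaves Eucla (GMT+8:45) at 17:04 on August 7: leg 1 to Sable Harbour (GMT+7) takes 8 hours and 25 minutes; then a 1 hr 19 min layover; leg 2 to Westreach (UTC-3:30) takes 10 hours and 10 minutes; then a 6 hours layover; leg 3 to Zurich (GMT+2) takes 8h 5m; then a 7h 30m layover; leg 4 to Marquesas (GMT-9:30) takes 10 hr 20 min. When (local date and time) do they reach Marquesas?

02:38 on August 9

Convert departure to UTC: 17:04 − 8:45 = 08:19 UTC on Aug 7.
Add 8 hours and 25 minutes leg 1 → 16:44 UTC.
Add 1 hour and 19 minutes layover in Sable Harbour → 18:03 UTC.
Add 10 hours and 10 minutes leg 2 → 04:13 UTC (Aug 8).
Add 6 hours layover in Westreach → 10:13 UTC.
Add 8 hours 5 minutes leg 3 → 18:18 UTC.
Add 7 hours and 30 minutes layover in Zurich → 01:48 UTC (Aug 9).
Add 10 hours 20 minutes leg 4 → 12:08 UTC.
Marquesas is UTC−9:30, so local arrival = 12:08 − 9:30 = 02:38 on Aug 9.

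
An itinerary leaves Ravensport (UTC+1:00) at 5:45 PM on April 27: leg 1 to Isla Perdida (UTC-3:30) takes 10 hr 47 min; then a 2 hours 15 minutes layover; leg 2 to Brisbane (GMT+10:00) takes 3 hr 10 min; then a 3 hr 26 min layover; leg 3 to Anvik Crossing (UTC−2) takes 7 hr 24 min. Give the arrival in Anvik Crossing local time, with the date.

Convert departure to UTC: 5:45 PM − 1:00 = 4:45 PM UTC on Apr 27.
Add 10 hours and 47 minutes leg 1 → 3:32 AM UTC (Apr 28).
Add 2 hours and 15 minutes layover in Isla Perdida → 5:47 AM UTC.
Add 3 hours 10 minutes leg 2 → 8:57 AM UTC.
Add 3 hours 26 minutes layover in Brisbane → 12:23 PM UTC.
Add 7 hours 24 minutes leg 3 → 7:47 PM UTC.
Anvik Crossing is UTC−2:00, so local arrival = 7:47 PM − 2:00 = 5:47 PM on Apr 28.

5:47 PM on April 28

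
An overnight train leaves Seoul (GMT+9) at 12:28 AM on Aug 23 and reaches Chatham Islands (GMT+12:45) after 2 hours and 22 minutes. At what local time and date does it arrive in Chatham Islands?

6:35 AM on Aug 23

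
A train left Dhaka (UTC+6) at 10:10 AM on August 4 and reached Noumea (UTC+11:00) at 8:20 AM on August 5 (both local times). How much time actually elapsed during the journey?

Noumea is 5:00 ahead of Dhaka.
Clock-face elapsed time (ignoring zones) is 22 hours 10 minutes.
Actual elapsed = 22 hours 10 minutes − 5:00 = 17 hours 10 minutes.

17 hours 10 minutes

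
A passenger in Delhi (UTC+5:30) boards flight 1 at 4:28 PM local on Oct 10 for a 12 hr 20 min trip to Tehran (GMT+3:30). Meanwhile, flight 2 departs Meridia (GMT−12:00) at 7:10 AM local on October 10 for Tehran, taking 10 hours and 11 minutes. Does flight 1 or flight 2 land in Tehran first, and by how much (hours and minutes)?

Flight 1 in UTC: 4:28 PM − 5:30 = 10:58 AM on Oct 10.
+12 hours 20 minutes → arrive 11:18 PM UTC on Oct 10.
Flight 2 in UTC: 7:10 AM + 12:00 = 7:10 PM on Oct 10.
+10 hours 11 minutes → arrive 5:21 AM UTC on Oct 11.
Flight 1 lands earlier by 6 hours 3 minutes.

the first, by 6 hours 3 minutes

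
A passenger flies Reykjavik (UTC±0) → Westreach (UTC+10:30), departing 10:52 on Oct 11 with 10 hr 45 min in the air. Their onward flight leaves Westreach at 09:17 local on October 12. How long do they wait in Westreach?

1 hour 10 minutes

Reykjavik is at UTC+0, so departure is already 10:52 UTC on Oct 11.
Add 10 hours and 45 minutes flight time → 21:37 UTC.
Westreach is UTC+10:30, so local arrival = 21:37 + 10:30 = 08:07 on Oct 12.
Layover = 09:17 − 08:07 = 1 hour 10 minutes.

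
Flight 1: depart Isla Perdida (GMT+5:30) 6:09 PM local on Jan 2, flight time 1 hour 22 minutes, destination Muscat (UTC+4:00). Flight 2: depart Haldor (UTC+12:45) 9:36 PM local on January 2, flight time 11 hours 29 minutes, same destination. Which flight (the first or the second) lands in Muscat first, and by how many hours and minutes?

the first, by 6 hours 19 minutes

Flight 1 in UTC: 6:09 PM − 5:30 = 12:39 PM on Jan 2.
+1 hour and 22 minutes → arrive 2:01 PM UTC on Jan 2.
Flight 2 in UTC: 9:36 PM − 12:45 = 8:51 AM on Jan 2.
+11 hours 29 minutes → arrive 8:20 PM UTC on Jan 2.
Flight 1 lands earlier by 6 hours 19 minutes.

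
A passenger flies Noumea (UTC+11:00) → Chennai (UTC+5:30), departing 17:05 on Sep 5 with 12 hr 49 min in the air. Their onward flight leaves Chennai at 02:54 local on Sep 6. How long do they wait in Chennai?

2 hours 30 minutes

Convert departure to UTC: 17:05 − 11:00 = 06:05 UTC on Sep 5.
Add 12 hours 49 minutes flight time → 18:54 UTC.
Chennai is UTC+5:30, so local arrival = 18:54 + 5:30 = 00:24 on Sep 6.
Layover = 02:54 − 00:24 = 2 hours 30 minutes.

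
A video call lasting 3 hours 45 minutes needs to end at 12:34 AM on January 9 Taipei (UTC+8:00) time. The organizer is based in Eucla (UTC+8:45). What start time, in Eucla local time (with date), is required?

Target end time in UTC: 12:34 AM − 8:00 = 4:34 PM on Jan 8.
Subtract 3 hours and 45 minutes → start 12:49 PM UTC on Jan 8.
Eucla is UTC+8:45: 12:49 PM + 8:45 = 9:34 PM on Jan 8.

9:34 PM on Jan 8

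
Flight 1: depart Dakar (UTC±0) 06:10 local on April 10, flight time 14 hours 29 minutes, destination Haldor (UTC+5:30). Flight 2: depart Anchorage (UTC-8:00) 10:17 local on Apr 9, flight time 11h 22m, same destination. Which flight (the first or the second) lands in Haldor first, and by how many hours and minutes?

Flight 1 departs at 06:10 UTC (Apr 10).
+14 hours 29 minutes → arrive 20:39 UTC on Apr 10.
Flight 2 in UTC: 10:17 + 8:00 = 18:17 on Apr 9.
+11 hours 22 minutes → arrive 05:39 UTC on Apr 10.
Flight 2 lands earlier by 15 hours.

the second, by 15 hours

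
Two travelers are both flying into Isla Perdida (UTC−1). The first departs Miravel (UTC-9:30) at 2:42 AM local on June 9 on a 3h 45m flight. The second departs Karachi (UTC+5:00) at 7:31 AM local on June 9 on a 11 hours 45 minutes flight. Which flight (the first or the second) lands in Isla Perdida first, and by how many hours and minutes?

the second, by 1 hour 41 minutes

Flight 1 in UTC: 2:42 AM + 9:30 = 12:12 PM on Jun 9.
+3 hours 45 minutes → arrive 3:57 PM UTC on Jun 9.
Flight 2 in UTC: 7:31 AM − 5:00 = 2:31 AM on Jun 9.
+11 hours 45 minutes → arrive 2:16 PM UTC on Jun 9.
Flight 2 lands earlier by 1 hour 41 minutes.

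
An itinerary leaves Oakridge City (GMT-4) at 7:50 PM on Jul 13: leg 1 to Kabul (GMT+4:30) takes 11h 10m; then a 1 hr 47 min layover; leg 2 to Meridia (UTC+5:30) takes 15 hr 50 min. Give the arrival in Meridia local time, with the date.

10:07 AM on July 15

Convert departure to UTC: 7:50 PM + 4:00 = 11:50 PM UTC on Jul 13.
Add 11 hours and 10 minutes leg 1 → 11:00 AM UTC (Jul 14).
Add 1 hour and 47 minutes layover in Kabul → 12:47 PM UTC.
Add 15 hours and 50 minutes leg 2 → 4:37 AM UTC (Jul 15).
Meridia is UTC+5:30, so local arrival = 4:37 AM + 5:30 = 10:07 AM on Jul 15.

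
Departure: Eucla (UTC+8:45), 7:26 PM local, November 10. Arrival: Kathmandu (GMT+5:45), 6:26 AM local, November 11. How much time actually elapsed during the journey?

14 hours

Kathmandu is 3:00 behind Eucla.
Clock-face elapsed time (ignoring zones) is 11 hours.
Actual elapsed = 11 hours + 3:00 = 14 hours.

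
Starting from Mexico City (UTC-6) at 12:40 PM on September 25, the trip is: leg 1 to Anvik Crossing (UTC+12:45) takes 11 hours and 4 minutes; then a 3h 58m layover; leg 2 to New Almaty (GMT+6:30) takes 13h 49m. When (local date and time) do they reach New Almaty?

6:01 AM on September 27

Convert departure to UTC: 12:40 PM + 6:00 = 6:40 PM UTC on Sep 25.
Add 11 hours 4 minutes leg 1 → 5:44 AM UTC (Sep 26).
Add 3 hours and 58 minutes layover in Anvik Crossing → 9:42 AM UTC.
Add 13 hours and 49 minutes leg 2 → 11:31 PM UTC.
New Almaty is UTC+6:30, so local arrival = 11:31 PM + 6:30 = 6:01 AM on Sep 27.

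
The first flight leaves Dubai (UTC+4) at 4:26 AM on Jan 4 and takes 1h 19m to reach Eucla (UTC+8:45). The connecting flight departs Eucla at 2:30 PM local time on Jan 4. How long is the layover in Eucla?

4 hours

Convert departure to UTC: 4:26 AM − 4:00 = 12:26 AM UTC on Jan 4.
Add 1 hour and 19 minutes flight time → 1:45 AM UTC.
Eucla is UTC+8:45, so local arrival = 1:45 AM + 8:45 = 10:30 AM on Jan 4.
Layover = 2:30 PM − 10:30 AM = 4 hours.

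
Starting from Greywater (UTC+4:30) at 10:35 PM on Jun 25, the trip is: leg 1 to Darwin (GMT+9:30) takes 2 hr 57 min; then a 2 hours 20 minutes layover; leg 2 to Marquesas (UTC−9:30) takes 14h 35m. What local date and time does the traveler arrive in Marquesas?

Convert departure to UTC: 10:35 PM − 4:30 = 6:05 PM UTC on Jun 25.
Add 2 hours 57 minutes leg 1 → 9:02 PM UTC.
Add 2 hours and 20 minutes layover in Darwin → 11:22 PM UTC.
Add 14 hours and 35 minutes leg 2 → 1:57 PM UTC (Jun 26).
Marquesas is UTC−9:30, so local arrival = 1:57 PM − 9:30 = 4:27 AM on Jun 26.

4:27 AM on Jun 26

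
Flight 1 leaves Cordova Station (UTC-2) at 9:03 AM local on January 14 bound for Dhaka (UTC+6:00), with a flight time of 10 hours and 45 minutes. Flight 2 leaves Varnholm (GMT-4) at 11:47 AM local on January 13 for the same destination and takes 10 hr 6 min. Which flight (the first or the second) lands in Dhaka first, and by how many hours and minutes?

the second, by 19 hours 55 minutes

Flight 1 in UTC: 9:03 AM + 2:00 = 11:03 AM on Jan 14.
+10 hours and 45 minutes → arrive 9:48 PM UTC on Jan 14.
Flight 2 in UTC: 11:47 AM + 4:00 = 3:47 PM on Jan 13.
+10 hours and 6 minutes → arrive 1:53 AM UTC on Jan 14.
Flight 2 lands earlier by 19 hours 55 minutes.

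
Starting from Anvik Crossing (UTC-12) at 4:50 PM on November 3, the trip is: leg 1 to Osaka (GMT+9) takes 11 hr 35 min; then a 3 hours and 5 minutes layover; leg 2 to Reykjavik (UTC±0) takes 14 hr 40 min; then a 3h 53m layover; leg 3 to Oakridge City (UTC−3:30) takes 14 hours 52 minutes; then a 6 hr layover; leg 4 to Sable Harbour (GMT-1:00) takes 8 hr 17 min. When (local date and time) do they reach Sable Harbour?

Convert departure to UTC: 4:50 PM + 12:00 = 4:50 AM UTC on Nov 4.
Add 11 hours 35 minutes leg 1 → 4:25 PM UTC.
Add 3 hours and 5 minutes layover in Osaka → 7:30 PM UTC.
Add 14 hours and 40 minutes leg 2 → 10:10 AM UTC (Nov 5).
Add 3 hours 53 minutes layover in Reykjavik → 2:03 PM UTC.
Add 14 hours and 52 minutes leg 3 → 4:55 AM UTC (Nov 6).
Add 6 hours layover in Oakridge City → 10:55 AM UTC.
Add 8 hours 17 minutes leg 4 → 7:12 PM UTC.
Sable Harbour is UTC−1:00, so local arrival = 7:12 PM − 1:00 = 6:12 PM on Nov 6.

6:12 PM on Nov 6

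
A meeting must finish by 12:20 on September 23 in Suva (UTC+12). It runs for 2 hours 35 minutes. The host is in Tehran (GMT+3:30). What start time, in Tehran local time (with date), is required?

01:15 on Sep 23

Target end time in UTC: 12:20 − 12:00 = 00:20 on Sep 23.
Subtract 2 hours 35 minutes → start 21:45 UTC on Sep 22.
Tehran is UTC+3:30: 21:45 + 3:30 = 01:15 on Sep 23.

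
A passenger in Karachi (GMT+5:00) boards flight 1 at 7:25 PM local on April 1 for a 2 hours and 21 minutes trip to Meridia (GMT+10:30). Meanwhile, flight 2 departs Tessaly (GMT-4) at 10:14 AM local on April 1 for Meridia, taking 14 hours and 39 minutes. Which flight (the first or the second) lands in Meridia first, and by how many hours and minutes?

the first, by 12 hours 7 minutes

Flight 1 in UTC: 7:25 PM − 5:00 = 2:25 PM on Apr 1.
+2 hours and 21 minutes → arrive 4:46 PM UTC on Apr 1.
Flight 2 in UTC: 10:14 AM + 4:00 = 2:14 PM on Apr 1.
+14 hours 39 minutes → arrive 4:53 AM UTC on Apr 2.
Flight 1 lands earlier by 12 hours 7 minutes.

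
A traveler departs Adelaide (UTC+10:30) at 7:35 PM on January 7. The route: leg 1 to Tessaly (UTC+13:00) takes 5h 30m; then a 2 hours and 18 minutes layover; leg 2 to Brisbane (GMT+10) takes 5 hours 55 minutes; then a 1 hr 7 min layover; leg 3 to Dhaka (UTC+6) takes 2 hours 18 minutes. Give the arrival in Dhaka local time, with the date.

Convert departure to UTC: 7:35 PM − 10:30 = 9:05 AM UTC on Jan 7.
Add 5 hours and 30 minutes leg 1 → 2:35 PM UTC.
Add 2 hours and 18 minutes layover in Tessaly → 4:53 PM UTC.
Add 5 hours 55 minutes leg 2 → 10:48 PM UTC.
Add 1 hour and 7 minutes layover in Brisbane → 11:55 PM UTC.
Add 2 hours and 18 minutes leg 3 → 2:13 AM UTC (Jan 8).
Dhaka is UTC+6:00, so local arrival = 2:13 AM + 6:00 = 8:13 AM on Jan 8.

8:13 AM on January 8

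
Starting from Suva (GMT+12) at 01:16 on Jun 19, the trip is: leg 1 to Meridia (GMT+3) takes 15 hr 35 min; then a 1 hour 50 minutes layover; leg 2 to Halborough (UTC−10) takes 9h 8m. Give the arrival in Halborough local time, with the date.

05:49 on June 19

Convert departure to UTC: 01:16 − 12:00 = 13:16 UTC on Jun 18.
Add 15 hours 35 minutes leg 1 → 04:51 UTC (Jun 19).
Add 1 hour 50 minutes layover in Meridia → 06:41 UTC.
Add 9 hours and 8 minutes leg 2 → 15:49 UTC.
Halborough is UTC−10:00, so local arrival = 15:49 − 10:00 = 05:49 on Jun 19.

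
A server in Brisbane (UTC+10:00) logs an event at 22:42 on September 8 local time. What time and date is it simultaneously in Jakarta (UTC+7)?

In UTC: 22:42 − 10:00 = 12:42 on Sep 8.
Jakarta is UTC+7:00: 12:42 + 7:00 = 19:42 on Sep 8.

19:42 on September 8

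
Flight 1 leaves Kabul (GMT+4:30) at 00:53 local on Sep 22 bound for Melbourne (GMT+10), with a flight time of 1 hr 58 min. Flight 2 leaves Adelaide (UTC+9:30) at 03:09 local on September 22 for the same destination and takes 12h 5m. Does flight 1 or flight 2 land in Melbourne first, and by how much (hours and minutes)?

the first, by 7 hours 23 minutes

Flight 1 in UTC: 00:53 − 4:30 = 20:23 on Sep 21.
+1 hour 58 minutes → arrive 22:21 UTC on Sep 21.
Flight 2 in UTC: 03:09 − 9:30 = 17:39 on Sep 21.
+12 hours 5 minutes → arrive 05:44 UTC on Sep 22.
Flight 1 lands earlier by 7 hours 23 minutes.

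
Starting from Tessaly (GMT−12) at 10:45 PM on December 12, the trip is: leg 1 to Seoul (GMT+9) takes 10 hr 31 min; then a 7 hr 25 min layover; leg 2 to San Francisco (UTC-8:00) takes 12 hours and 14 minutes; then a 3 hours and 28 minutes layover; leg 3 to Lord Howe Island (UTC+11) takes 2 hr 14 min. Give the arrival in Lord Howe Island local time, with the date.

Convert departure to UTC: 10:45 PM + 12:00 = 10:45 AM UTC on Dec 13.
Add 10 hours 31 minutes leg 1 → 9:16 PM UTC.
Add 7 hours and 25 minutes layover in Seoul → 4:41 AM UTC (Dec 14).
Add 12 hours 14 minutes leg 2 → 4:55 PM UTC.
Add 3 hours 28 minutes layover in San Francisco → 8:23 PM UTC.
Add 2 hours and 14 minutes leg 3 → 10:37 PM UTC.
Lord Howe Island is UTC+11:00, so local arrival = 10:37 PM + 11:00 = 9:37 AM on Dec 15.

9:37 AM on Dec 15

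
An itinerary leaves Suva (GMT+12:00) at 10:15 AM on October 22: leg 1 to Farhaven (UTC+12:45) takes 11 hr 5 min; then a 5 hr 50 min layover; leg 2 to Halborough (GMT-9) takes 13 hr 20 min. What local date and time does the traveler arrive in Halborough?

7:30 PM on October 22

Convert departure to UTC: 10:15 AM − 12:00 = 10:15 PM UTC on Oct 21.
Add 11 hours and 5 minutes leg 1 → 9:20 AM UTC (Oct 22).
Add 5 hours 50 minutes layover in Farhaven → 3:10 PM UTC.
Add 13 hours 20 minutes leg 2 → 4:30 AM UTC (Oct 23).
Halborough is UTC−9:00, so local arrival = 4:30 AM − 9:00 = 7:30 PM on Oct 22.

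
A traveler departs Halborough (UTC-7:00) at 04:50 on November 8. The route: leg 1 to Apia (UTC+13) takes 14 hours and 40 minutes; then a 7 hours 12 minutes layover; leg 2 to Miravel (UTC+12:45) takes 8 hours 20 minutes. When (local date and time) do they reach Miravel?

Convert departure to UTC: 04:50 + 7:00 = 11:50 UTC on Nov 8.
Add 14 hours 40 minutes leg 1 → 02:30 UTC (Nov 9).
Add 7 hours 12 minutes layover in Apia → 09:42 UTC.
Add 8 hours and 20 minutes leg 2 → 18:02 UTC.
Miravel is UTC+12:45, so local arrival = 18:02 + 12:45 = 06:47 on Nov 10.

06:47 on November 10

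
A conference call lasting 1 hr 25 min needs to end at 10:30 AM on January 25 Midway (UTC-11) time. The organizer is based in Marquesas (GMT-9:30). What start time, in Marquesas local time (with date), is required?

Target end time in UTC: 10:30 AM + 11:00 = 9:30 PM on Jan 25.
Subtract 1 hour 25 minutes → start 8:05 PM UTC on Jan 25.
Marquesas is UTC−9:30: 8:05 PM − 9:30 = 10:35 AM on Jan 25.

10:35 AM on January 25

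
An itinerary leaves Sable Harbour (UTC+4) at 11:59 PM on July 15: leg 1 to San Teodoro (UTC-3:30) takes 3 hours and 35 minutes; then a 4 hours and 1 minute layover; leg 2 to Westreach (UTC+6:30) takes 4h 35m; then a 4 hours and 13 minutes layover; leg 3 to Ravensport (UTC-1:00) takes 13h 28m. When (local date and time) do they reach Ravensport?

Convert departure to UTC: 11:59 PM − 4:00 = 7:59 PM UTC on Jul 15.
Add 3 hours and 35 minutes leg 1 → 11:34 PM UTC.
Add 4 hours and 1 minute layover in San Teodoro → 3:35 AM UTC (Jul 16).
Add 4 hours and 35 minutes leg 2 → 8:10 AM UTC.
Add 4 hours 13 minutes layover in Westreach → 12:23 PM UTC.
Add 13 hours and 28 minutes leg 3 → 1:51 AM UTC (Jul 17).
Ravensport is UTC−1:00, so local arrival = 1:51 AM − 1:00 = 12:51 AM on Jul 17.

12:51 AM on Jul 17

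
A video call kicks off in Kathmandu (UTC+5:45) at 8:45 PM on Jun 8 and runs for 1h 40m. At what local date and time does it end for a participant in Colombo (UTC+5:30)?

Convert start to UTC: 8:45 PM − 5:45 = 3:00 PM UTC on Jun 8.
Add 1 hour 40 minutes duration → 4:40 PM UTC.
Colombo is UTC+5:30, so local end time = 4:40 PM + 5:30 = 10:10 PM on Jun 8.

10:10 PM on Jun 8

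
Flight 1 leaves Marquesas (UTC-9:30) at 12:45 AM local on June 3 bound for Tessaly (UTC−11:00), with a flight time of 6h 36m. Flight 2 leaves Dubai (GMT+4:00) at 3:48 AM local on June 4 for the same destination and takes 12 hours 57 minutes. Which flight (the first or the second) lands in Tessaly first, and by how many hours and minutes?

Flight 1 in UTC: 12:45 AM + 9:30 = 10:15 AM on Jun 3.
+6 hours and 36 minutes → arrive 4:51 PM UTC on Jun 3.
Flight 2 in UTC: 3:48 AM − 4:00 = 11:48 PM on Jun 3.
+12 hours 57 minutes → arrive 12:45 PM UTC on Jun 4.
Flight 1 lands earlier by 19 hours 54 minutes.

the first, by 19 hours 54 minutes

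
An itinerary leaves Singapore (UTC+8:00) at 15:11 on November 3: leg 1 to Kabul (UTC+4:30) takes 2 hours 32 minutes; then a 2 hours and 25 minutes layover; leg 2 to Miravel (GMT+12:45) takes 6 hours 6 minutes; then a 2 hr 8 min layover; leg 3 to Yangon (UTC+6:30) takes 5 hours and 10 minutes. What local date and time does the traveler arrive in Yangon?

08:02 on November 4

Convert departure to UTC: 15:11 − 8:00 = 07:11 UTC on Nov 3.
Add 2 hours 32 minutes leg 1 → 09:43 UTC.
Add 2 hours 25 minutes layover in Kabul → 12:08 UTC.
Add 6 hours 6 minutes leg 2 → 18:14 UTC.
Add 2 hours 8 minutes layover in Miravel → 20:22 UTC.
Add 5 hours and 10 minutes leg 3 → 01:32 UTC (Nov 4).
Yangon is UTC+6:30, so local arrival = 01:32 + 6:30 = 08:02 on Nov 4.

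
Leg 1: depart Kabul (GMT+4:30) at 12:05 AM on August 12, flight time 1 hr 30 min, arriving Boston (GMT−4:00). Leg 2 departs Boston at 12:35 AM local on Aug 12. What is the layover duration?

Convert departure to UTC: 12:05 AM − 4:30 = 7:35 PM UTC on Aug 11.
Add 1 hour 30 minutes flight time → 9:05 PM UTC.
Boston is UTC−4:00, so local arrival = 9:05 PM − 4:00 = 5:05 PM on Aug 11.
Layover = 12:35 AM − 5:05 PM (+1 day) = 7 hours 30 minutes.

7 hours 30 minutes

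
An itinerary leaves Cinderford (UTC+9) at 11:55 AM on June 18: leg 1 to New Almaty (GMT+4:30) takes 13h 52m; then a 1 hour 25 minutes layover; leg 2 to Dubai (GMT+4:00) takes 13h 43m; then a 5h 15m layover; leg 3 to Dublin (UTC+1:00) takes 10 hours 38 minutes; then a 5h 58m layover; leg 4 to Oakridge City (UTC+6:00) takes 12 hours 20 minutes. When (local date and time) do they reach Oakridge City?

Convert departure to UTC: 11:55 AM − 9:00 = 2:55 AM UTC on Jun 18.
Add 13 hours and 52 minutes leg 1 → 4:47 PM UTC.
Add 1 hour and 25 minutes layover in New Almaty → 6:12 PM UTC.
Add 13 hours and 43 minutes leg 2 → 7:55 AM UTC (Jun 19).
Add 5 hours 15 minutes layover in Dubai → 1:10 PM UTC.
Add 10 hours 38 minutes leg 3 → 11:48 PM UTC.
Add 5 hours 58 minutes layover in Dublin → 5:46 AM UTC (Jun 20).
Add 12 hours and 20 minutes leg 4 → 6:06 PM UTC.
Oakridge City is UTC+6:00, so local arrival = 6:06 PM + 6:00 = 12:06 AM on Jun 21.

12:06 AM on Jun 21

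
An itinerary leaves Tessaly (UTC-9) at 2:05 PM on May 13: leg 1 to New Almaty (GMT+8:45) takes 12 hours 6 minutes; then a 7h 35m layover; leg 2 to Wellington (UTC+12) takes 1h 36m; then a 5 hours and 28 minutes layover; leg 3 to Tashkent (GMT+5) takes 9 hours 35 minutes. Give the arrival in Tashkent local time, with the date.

4:25 PM on May 15

Convert departure to UTC: 2:05 PM + 9:00 = 11:05 PM UTC on May 13.
Add 12 hours 6 minutes leg 1 → 11:11 AM UTC (May 14).
Add 7 hours and 35 minutes layover in New Almaty → 6:46 PM UTC.
Add 1 hour and 36 minutes leg 2 → 8:22 PM UTC.
Add 5 hours and 28 minutes layover in Wellington → 1:50 AM UTC (May 15).
Add 9 hours and 35 minutes leg 3 → 11:25 AM UTC.
Tashkent is UTC+5:00, so local arrival = 11:25 AM + 5:00 = 4:25 PM on May 15.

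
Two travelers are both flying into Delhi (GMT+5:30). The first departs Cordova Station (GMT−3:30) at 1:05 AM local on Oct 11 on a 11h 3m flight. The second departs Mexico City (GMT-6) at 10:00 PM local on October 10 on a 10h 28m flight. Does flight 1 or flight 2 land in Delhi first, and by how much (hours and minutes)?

Flight 1 in UTC: 1:05 AM + 3:30 = 4:35 AM on Oct 11.
+11 hours 3 minutes → arrive 3:38 PM UTC on Oct 11.
Flight 2 in UTC: 10:00 PM + 6:00 = 4:00 AM on Oct 11.
+10 hours 28 minutes → arrive 2:28 PM UTC on Oct 11.
Flight 2 lands earlier by 1 hour 10 minutes.

the second, by 1 hour 10 minutes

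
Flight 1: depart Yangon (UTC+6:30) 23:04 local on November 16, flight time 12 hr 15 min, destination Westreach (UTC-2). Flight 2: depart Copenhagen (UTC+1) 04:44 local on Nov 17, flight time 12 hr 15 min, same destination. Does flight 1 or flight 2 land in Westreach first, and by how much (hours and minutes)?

the first, by 11 hours 10 minutes

Flight 1 in UTC: 23:04 − 6:30 = 16:34 on Nov 16.
+12 hours and 15 minutes → arrive 04:49 UTC on Nov 17.
Flight 2 in UTC: 04:44 − 1:00 = 03:44 on Nov 17.
+12 hours 15 minutes → arrive 15:59 UTC on Nov 17.
Flight 1 lands earlier by 11 hours 10 minutes.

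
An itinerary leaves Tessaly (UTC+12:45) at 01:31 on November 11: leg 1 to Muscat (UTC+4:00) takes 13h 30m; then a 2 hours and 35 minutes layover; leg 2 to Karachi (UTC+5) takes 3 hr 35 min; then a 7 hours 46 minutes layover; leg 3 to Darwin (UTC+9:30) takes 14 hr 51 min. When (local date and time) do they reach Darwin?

16:33 on Nov 12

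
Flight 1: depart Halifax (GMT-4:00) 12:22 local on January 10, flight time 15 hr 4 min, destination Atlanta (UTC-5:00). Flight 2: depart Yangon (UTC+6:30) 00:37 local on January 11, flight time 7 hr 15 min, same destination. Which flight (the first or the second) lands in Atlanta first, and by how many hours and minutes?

the second, by 6 hours 4 minutes

Flight 1 in UTC: 12:22 + 4:00 = 16:22 on Jan 10.
+15 hours and 4 minutes → arrive 07:26 UTC on Jan 11.
Flight 2 in UTC: 00:37 − 6:30 = 18:07 on Jan 10.
+7 hours 15 minutes → arrive 01:22 UTC on Jan 11.
Flight 2 lands earlier by 6 hours 4 minutes.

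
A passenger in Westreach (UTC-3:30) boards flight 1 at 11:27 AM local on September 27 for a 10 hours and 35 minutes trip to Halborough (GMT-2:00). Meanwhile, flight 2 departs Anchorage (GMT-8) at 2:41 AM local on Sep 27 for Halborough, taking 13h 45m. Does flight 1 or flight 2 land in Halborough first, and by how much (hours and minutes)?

the second, by 1 hour 6 minutes

Flight 1 in UTC: 11:27 AM + 3:30 = 2:57 PM on Sep 27.
+10 hours and 35 minutes → arrive 1:32 AM UTC on Sep 28.
Flight 2 in UTC: 2:41 AM + 8:00 = 10:41 AM on Sep 27.
+13 hours 45 minutes → arrive 12:26 AM UTC on Sep 28.
Flight 2 lands earlier by 1 hour 6 minutes.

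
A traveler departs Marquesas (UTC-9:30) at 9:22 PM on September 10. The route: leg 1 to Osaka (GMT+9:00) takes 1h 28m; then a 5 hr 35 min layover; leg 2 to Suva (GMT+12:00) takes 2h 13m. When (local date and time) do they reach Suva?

4:08 AM on September 12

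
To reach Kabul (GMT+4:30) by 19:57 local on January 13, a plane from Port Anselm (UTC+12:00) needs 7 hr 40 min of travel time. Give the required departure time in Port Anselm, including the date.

19:47 on January 13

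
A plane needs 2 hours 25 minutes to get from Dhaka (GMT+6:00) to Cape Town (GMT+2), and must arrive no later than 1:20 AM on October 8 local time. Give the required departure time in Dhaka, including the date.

2:55 AM on October 8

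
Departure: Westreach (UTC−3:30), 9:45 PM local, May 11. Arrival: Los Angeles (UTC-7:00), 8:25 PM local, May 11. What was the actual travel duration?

Departure in UTC: 9:45 PM + 3:30 = 1:15 AM on May 12.
Arrival in UTC: 8:25 PM + 7:00 = 3:25 AM on May 12.
Elapsed = 3:25 AM − 1:15 AM = 2 hours 10 minutes.

2 hours 10 minutes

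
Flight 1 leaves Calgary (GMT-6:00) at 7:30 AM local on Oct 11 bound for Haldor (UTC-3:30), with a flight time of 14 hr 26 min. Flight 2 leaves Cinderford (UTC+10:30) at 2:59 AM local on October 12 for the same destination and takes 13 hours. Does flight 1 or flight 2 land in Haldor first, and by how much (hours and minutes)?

the first, by 1 hour 33 minutes

Flight 1 in UTC: 7:30 AM + 6:00 = 1:30 PM on Oct 11.
+14 hours and 26 minutes → arrive 3:56 AM UTC on Oct 12.
Flight 2 in UTC: 2:59 AM − 10:30 = 4:29 PM on Oct 11.
+13 hours → arrive 5:29 AM UTC on Oct 12.
Flight 1 lands earlier by 1 hour 33 minutes.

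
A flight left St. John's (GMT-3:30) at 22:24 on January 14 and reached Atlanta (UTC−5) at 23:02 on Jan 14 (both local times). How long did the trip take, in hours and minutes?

Departure in UTC: 22:24 + 3:30 = 01:54 on Jan 15.
Arrival in UTC: 23:02 + 5:00 = 04:02 on Jan 15.
Elapsed = 04:02 − 01:54 = 2 hours 8 minutes.

2 hours 8 minutes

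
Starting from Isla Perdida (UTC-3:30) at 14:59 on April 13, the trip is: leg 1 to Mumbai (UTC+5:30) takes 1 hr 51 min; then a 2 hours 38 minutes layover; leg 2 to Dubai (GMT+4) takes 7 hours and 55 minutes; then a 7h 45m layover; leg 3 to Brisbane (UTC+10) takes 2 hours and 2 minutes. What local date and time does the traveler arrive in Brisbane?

Convert departure to UTC: 14:59 + 3:30 = 18:29 UTC on Apr 13.
Add 1 hour 51 minutes leg 1 → 20:20 UTC.
Add 2 hours and 38 minutes layover in Mumbai → 22:58 UTC.
Add 7 hours 55 minutes leg 2 → 06:53 UTC (Apr 14).
Add 7 hours and 45 minutes layover in Dubai → 14:38 UTC.
Add 2 hours and 2 minutes leg 3 → 16:40 UTC.
Brisbane is UTC+10:00, so local arrival = 16:40 + 10:00 = 02:40 on Apr 15.

02:40 on Apr 15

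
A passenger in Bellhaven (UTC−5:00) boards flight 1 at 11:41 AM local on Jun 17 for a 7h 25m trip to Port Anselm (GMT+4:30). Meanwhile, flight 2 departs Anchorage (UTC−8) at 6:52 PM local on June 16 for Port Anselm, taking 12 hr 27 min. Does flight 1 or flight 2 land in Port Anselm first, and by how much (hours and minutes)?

Flight 1 in UTC: 11:41 AM + 5:00 = 4:41 PM on Jun 17.
+7 hours 25 minutes → arrive 12:06 AM UTC on Jun 18.
Flight 2 in UTC: 6:52 PM + 8:00 = 2:52 AM on Jun 17.
+12 hours and 27 minutes → arrive 3:19 PM UTC on Jun 17.
Flight 2 lands earlier by 8 hours 47 minutes.

the second, by 8 hours 47 minutes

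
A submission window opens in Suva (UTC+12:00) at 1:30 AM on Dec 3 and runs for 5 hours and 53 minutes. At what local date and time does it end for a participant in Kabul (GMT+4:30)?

Convert start to UTC: 1:30 AM − 12:00 = 1:30 PM UTC on Dec 2.
Add 5 hours and 53 minutes duration → 7:23 PM UTC.
Kabul is UTC+4:30, so local end time = 7:23 PM + 4:30 = 11:53 PM on Dec 2.

11:53 PM on December 2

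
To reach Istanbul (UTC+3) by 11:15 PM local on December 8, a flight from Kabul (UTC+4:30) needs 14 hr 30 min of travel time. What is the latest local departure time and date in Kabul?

Target arrival in UTC: 11:15 PM − 3:00 = 8:15 PM on Dec 8.
Subtract 14 hours and 30 minutes → departure 5:45 AM UTC on Dec 8.
Kabul is UTC+4:30: 5:45 AM + 4:30 = 10:15 AM on Dec 8.

10:15 AM on Dec 8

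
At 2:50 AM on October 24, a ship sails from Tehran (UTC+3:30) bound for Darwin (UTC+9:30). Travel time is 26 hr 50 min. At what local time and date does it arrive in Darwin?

11:40 AM on October 25

Darwin is 6:00 ahead of Tehran.
After 26 hours and 50 minutes it is 5:40 AM (Oct 25) in Tehran.
Shift by the zone difference: 5:40 AM + 6:00 = 11:40 AM on Oct 25 in Darwin.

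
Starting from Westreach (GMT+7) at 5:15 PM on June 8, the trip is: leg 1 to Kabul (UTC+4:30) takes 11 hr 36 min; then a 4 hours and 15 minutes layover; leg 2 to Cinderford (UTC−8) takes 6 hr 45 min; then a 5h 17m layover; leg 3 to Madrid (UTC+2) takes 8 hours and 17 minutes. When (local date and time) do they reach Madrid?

12:25 AM on June 10

Convert departure to UTC: 5:15 PM − 7:00 = 10:15 AM UTC on Jun 8.
Add 11 hours 36 minutes leg 1 → 9:51 PM UTC.
Add 4 hours and 15 minutes layover in Kabul → 2:06 AM UTC (Jun 9).
Add 6 hours and 45 minutes leg 2 → 8:51 AM UTC.
Add 5 hours and 17 minutes layover in Cinderford → 2:08 PM UTC.
Add 8 hours and 17 minutes leg 3 → 10:25 PM UTC.
Madrid is UTC+2:00, so local arrival = 10:25 PM + 2:00 = 12:25 AM on Jun 10.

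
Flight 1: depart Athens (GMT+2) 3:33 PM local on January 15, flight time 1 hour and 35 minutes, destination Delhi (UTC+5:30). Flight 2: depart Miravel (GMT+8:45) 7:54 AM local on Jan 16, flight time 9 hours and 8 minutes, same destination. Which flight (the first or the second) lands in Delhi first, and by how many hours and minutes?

the first, by 17 hours 9 minutes

Flight 1 in UTC: 3:33 PM − 2:00 = 1:33 PM on Jan 15.
+1 hour 35 minutes → arrive 3:08 PM UTC on Jan 15.
Flight 2 in UTC: 7:54 AM − 8:45 = 11:09 PM on Jan 15.
+9 hours 8 minutes → arrive 8:17 AM UTC on Jan 16.
Flight 1 lands earlier by 17 hours 9 minutes.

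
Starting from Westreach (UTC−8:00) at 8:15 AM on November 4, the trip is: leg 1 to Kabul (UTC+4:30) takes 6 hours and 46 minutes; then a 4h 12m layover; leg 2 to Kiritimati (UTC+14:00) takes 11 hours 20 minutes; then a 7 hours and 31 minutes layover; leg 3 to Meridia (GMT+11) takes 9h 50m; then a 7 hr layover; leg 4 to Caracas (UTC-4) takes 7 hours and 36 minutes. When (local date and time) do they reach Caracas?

6:30 PM on Nov 6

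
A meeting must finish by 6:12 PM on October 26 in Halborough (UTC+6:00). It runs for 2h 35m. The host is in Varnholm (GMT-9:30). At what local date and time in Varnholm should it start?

Target end time in UTC: 6:12 PM − 6:00 = 12:12 PM on Oct 26.
Subtract 2 hours 35 minutes → start 9:37 AM UTC on Oct 26.
Varnholm is UTC−9:30: 9:37 AM − 9:30 = 12:07 AM on Oct 26.

12:07 AM on October 26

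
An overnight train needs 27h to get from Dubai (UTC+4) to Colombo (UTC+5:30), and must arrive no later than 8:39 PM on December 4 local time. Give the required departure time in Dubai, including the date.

4:09 PM on December 3

Target arrival in UTC: 8:39 PM − 5:30 = 3:09 PM on Dec 4.
Subtract 27 hours → departure 12:09 PM UTC on Dec 3.
Dubai is UTC+4:00: 12:09 PM + 4:00 = 4:09 PM on Dec 3.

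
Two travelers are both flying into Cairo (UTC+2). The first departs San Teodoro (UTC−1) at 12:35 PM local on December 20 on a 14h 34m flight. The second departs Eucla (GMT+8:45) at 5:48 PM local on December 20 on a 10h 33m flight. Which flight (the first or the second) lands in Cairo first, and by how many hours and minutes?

the second, by 8 hours 33 minutes

Flight 1 in UTC: 12:35 PM + 1:00 = 1:35 PM on Dec 20.
+14 hours and 34 minutes → arrive 4:09 AM UTC on Dec 21.
Flight 2 in UTC: 5:48 PM − 8:45 = 9:03 AM on Dec 20.
+10 hours 33 minutes → arrive 7:36 PM UTC on Dec 20.
Flight 2 lands earlier by 8 hours 33 minutes.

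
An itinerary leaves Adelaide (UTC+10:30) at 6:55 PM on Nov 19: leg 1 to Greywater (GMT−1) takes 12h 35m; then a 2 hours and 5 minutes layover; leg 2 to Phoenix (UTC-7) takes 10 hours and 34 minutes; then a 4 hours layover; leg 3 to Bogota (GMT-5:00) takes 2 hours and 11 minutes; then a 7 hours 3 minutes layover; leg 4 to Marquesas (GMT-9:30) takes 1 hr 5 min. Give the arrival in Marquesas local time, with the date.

Convert departure to UTC: 6:55 PM − 10:30 = 8:25 AM UTC on Nov 19.
Add 12 hours 35 minutes leg 1 → 9:00 PM UTC.
Add 2 hours 5 minutes layover in Greywater → 11:05 PM UTC.
Add 10 hours 34 minutes leg 2 → 9:39 AM UTC (Nov 20).
Add 4 hours layover in Phoenix → 1:39 PM UTC.
Add 2 hours and 11 minutes leg 3 → 3:50 PM UTC.
Add 7 hours and 3 minutes layover in Bogota → 10:53 PM UTC.
Add 1 hour and 5 minutes leg 4 → 11:58 PM UTC.
Marquesas is UTC−9:30, so local arrival = 11:58 PM − 9:30 = 2:28 PM on Nov 20.

2:28 PM on Nov 20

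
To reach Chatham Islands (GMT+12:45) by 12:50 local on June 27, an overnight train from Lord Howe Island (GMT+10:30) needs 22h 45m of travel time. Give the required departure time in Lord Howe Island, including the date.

Target arrival in UTC: 12:50 − 12:45 = 00:05 on Jun 27.
Subtract 22 hours 45 minutes → departure 01:20 UTC on Jun 26.
Lord Howe Island is UTC+10:30: 01:20 + 10:30 = 11:50 on Jun 26.

11:50 on Jun 26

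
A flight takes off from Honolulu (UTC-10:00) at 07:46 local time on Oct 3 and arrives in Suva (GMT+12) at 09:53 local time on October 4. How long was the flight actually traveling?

Departure in UTC: 07:46 + 10:00 = 17:46 on Oct 3.
Arrival in UTC: 09:53 − 12:00 = 21:53 on Oct 3.
Elapsed = 21:53 − 17:46 = 4 hours 7 minutes.

4 hours 7 minutes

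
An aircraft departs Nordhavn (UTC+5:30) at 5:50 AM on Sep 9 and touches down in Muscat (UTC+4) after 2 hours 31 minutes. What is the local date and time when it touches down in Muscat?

6:51 AM on September 9

Muscat is 1:30 behind Nordhavn.
After 2 hours and 31 minutes it is 8:21 AM in Nordhavn.
Shift by the zone difference: 8:21 AM − 1:30 = 6:51 AM on Sep 9 in Muscat.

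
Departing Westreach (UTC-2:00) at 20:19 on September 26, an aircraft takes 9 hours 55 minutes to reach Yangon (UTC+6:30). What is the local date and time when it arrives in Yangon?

14:44 on Sep 27

Yangon is 8:30 ahead of Westreach.
After 9 hours and 55 minutes it is 06:14 (Sep 27) in Westreach.
Shift by the zone difference: 06:14 + 8:30 = 14:44 on Sep 27 in Yangon.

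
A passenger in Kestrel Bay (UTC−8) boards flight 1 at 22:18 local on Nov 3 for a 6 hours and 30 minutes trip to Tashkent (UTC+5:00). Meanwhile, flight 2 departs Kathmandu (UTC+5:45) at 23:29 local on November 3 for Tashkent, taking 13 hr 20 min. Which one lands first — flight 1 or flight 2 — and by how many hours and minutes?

Flight 1 in UTC: 22:18 + 8:00 = 06:18 on Nov 4.
+6 hours and 30 minutes → arrive 12:48 UTC on Nov 4.
Flight 2 in UTC: 23:29 − 5:45 = 17:44 on Nov 3.
+13 hours 20 minutes → arrive 07:04 UTC on Nov 4.
Flight 2 lands earlier by 5 hours 44 minutes.

the second, by 5 hours 44 minutes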